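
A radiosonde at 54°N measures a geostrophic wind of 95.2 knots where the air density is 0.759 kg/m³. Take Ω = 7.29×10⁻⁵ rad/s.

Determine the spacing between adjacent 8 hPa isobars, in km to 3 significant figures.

182 km

Coriolis parameter at 54°N:
f = 2Ω sin φ = 2 × 7.29×10⁻⁵ × sin 54° = 1.18×10⁻⁴ s⁻¹
Wind speed in SI: 95.2 knots = 49.0 m/s
Geostrophic balance rearranged: |∂P/∂n| = f ρ V_g
|∂P/∂n| = 1.18×10⁻⁴ × 0.759 × 49.0 = 4.38×10⁻³ Pa/m
Isobar spacing: Δn = ΔP/|∂P/∂n| = 800 Pa / 4.38×10⁻³ Pa/m = 182456 m ≈ 182 km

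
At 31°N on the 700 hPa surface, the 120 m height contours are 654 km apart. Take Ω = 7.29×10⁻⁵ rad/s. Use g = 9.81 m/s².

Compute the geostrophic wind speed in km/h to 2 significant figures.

86 km/h

Coriolis parameter at 31°N:
f = 2Ω sin φ = 2 × 7.29×10⁻⁵ × sin 31° = 7.51×10⁻⁵ s⁻¹
Height gradient: |∂Z/∂n| = 120 m / 654000 m = 1.83×10⁻⁴
On a pressure surface, geostrophic balance gives V_g = (g/f)|∂Z/∂n|:
V_g = 9.81 × 1.83×10⁻⁴ / 7.51×10⁻⁵ = 24.0 m/s
Converting: 24.0 m/s × 3.6 = 86 km/h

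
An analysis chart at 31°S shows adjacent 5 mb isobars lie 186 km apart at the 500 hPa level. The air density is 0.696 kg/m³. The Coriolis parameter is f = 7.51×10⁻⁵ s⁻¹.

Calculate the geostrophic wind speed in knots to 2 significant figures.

100 knots

Pressure gradient: |∂P/∂n| = 500 Pa / 186000 m = 2.69×10⁻³ Pa/m
Geostrophic balance (pressure-gradient force = Coriolis force):
V_g = (1/(fρ)) |∂P/∂n| = 2.69×10⁻³ / (7.51×10⁻⁵ × 0.696) = 51.4 m/s
Converting: 51.4 m/s × 1.944 = 100 knots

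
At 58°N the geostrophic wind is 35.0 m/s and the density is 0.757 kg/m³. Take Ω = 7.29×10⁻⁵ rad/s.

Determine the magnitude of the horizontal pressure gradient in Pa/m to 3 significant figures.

3.28×10⁻³ Pa/m

Coriolis parameter at 58°N:
f = 2Ω sin φ = 2 × 7.29×10⁻⁵ × sin 58° = 1.24×10⁻⁴ s⁻¹
Geostrophic balance rearranged: |∂P/∂n| = f ρ V_g
|∂P/∂n| = 1.24×10⁻⁴ × 0.757 × 35.0 = 3.28×10⁻³ Pa/m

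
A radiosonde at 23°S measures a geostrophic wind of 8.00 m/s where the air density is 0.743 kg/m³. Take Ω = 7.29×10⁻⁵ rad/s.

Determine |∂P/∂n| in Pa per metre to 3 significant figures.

Coriolis parameter at 23°S:
f = 2Ω sin φ = 2 × 7.29×10⁻⁵ × sin 23° = 5.70×10⁻⁵ s⁻¹
Geostrophic balance rearranged: |∂P/∂n| = f ρ V_g
|∂P/∂n| = 5.70×10⁻⁵ × 0.743 × 8.00 = 3.39×10⁻⁴ Pa/m

3.39×10⁻⁴ Pa/m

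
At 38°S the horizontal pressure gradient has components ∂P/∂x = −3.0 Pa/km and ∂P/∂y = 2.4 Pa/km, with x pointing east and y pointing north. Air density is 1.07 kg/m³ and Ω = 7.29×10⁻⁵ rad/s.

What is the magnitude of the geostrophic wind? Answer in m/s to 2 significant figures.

Coriolis parameter at 38°S:
f = 2Ω sin φ = 2 × 7.29×10⁻⁵ × sin 38° = 8.98×10⁻⁵ s⁻¹
In the Southern Hemisphere f is negative: f = −8.98×10⁻⁵ s⁻¹.
Component geostrophic relations (x east, y north):
u_g = −(1/(fρ)) ∂P/∂y,  v_g = (1/(fρ)) ∂P/∂x
u_g = −(2.4×10⁻³)/(−8.98×10⁻⁵ × 1.07) = 25.0 m/s;  v_g = (−3.0×10⁻³)/(−8.98×10⁻⁵ × 1.07) = 31.2 m/s
|V_g| = √(u_g² + v_g²) = 40.0 m/s

40 m/s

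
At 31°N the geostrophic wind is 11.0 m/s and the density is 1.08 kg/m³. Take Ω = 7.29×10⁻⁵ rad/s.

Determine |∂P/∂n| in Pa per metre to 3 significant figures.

Coriolis parameter at 31°N:
f = 2Ω sin φ = 2 × 7.29×10⁻⁵ × sin 31° = 7.51×10⁻⁵ s⁻¹
Geostrophic balance rearranged: |∂P/∂n| = f ρ V_g
|∂P/∂n| = 7.51×10⁻⁵ × 1.08 × 11.0 = 8.92×10⁻⁴ Pa/m

8.92×10⁻⁴ Pa/m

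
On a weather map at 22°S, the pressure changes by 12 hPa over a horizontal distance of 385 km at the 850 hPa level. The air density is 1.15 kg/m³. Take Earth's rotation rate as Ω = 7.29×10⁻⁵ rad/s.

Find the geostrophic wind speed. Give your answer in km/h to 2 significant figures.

Coriolis parameter at 22°S:
f = 2Ω sin φ = 2 × 7.29×10⁻⁵ × sin 22° = 5.46×10⁻⁵ s⁻¹
Pressure gradient: |∂P/∂n| = 1200 Pa / 385000 m = 3.12×10⁻³ Pa/m
Geostrophic balance (pressure-gradient force = Coriolis force):
V_g = (1/(fρ)) |∂P/∂n| = 3.12×10⁻³ / (5.46×10⁻⁵ × 1.15) = 49.6 m/s
Converting: 49.6 m/s × 3.6 = 180 km/h

180 km/h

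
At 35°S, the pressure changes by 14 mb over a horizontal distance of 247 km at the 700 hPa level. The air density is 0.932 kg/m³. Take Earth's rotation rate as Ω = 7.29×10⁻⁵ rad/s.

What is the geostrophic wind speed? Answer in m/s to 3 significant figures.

Coriolis parameter at 35°S:
f = 2Ω sin φ = 2 × 7.29×10⁻⁵ × sin 35° = 8.36×10⁻⁵ s⁻¹
Pressure gradient: |∂P/∂n| = 1400 Pa / 247000 m = 5.67×10⁻³ Pa/m
Geostrophic balance (pressure-gradient force = Coriolis force):
V_g = (1/(fρ)) |∂P/∂n| = 5.67×10⁻³ / (8.36×10⁻⁵ × 0.932) = 72.7 m/s

72.7 m/s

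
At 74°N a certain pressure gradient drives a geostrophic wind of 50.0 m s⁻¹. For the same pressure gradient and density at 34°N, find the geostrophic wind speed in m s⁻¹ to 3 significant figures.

With the same pressure gradient and density, V_g ∝ 1/f ∝ 1/sin φ.
V₂ = V₁ · sin φ₁ / sin φ₂ = 50.0 × sin 74° / sin 34°
V₂ = 50.0 × 0.9613/0.5592 = 86.0 m s⁻¹

86.0 m s⁻¹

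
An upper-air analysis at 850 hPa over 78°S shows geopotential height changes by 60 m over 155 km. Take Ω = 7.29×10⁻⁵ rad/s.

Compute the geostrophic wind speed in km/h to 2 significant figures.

96 km/h

Coriolis parameter at 78°S:
f = 2Ω sin φ = 2 × 7.29×10⁻⁵ × sin 78° = 1.43×10⁻⁴ s⁻¹
Height gradient: |∂Z/∂n| = 60 m / 155000 m = 3.87×10⁻⁴
On a pressure surface, geostrophic balance gives V_g = (g/f)|∂Z/∂n|:
V_g = 9.81 × 3.87×10⁻⁴ / 1.43×10⁻⁴ = 26.6 m/s
Converting: 26.6 m/s × 3.6 = 96 km/h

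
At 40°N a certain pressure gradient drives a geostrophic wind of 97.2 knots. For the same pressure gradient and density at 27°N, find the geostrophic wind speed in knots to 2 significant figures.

With the same pressure gradient and density, V_g ∝ 1/f ∝ 1/sin φ.
V₂ = V₁ · sin φ₁ / sin φ₂ = 97.2 × sin 40° / sin 27°
V₂ = 97.2 × 0.6428/0.4540 = 140 knots

140 knots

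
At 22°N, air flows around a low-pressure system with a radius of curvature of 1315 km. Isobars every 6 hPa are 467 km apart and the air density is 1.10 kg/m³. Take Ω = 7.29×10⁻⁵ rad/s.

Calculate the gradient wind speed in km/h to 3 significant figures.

Coriolis parameter at 22°N:
f = 2Ω sin φ = 2 × 7.29×10⁻⁵ × sin 22° = 5.46×10⁻⁵ s⁻¹
Pressure gradient: |∂P/∂n| = 600 Pa / 467000 m = 1.28×10⁻³ Pa/m
Geostrophic speed: V_g = |∂P/∂n|/(fρ) = 1.28×10⁻³/(5.46×10⁻⁵ × 1.10) = 21.4 m/s
Around a low, centrifugal force acts outward with Coriolis, so pressure-gradient force balances both:
(1/ρ)|∂P/∂n| = fV + V²/R  →  V² + fR·V − fR·V_g = 0
With fR = 5.46×10⁻⁵ × 1315×10³ m = 71.8 m/s:
V = [−fR + √((fR)² + 4 fR V_g)]/2 = [−71.8 + √(71.8² + 4×71.8×21.4)]/2 = 17.2 m/s
Subgeostrophic (V < V_g = 21.4 m/s), as expected around a low.
Converting: 17.2 m/s × 3.6 = 62.1 km/h

62.1 km/h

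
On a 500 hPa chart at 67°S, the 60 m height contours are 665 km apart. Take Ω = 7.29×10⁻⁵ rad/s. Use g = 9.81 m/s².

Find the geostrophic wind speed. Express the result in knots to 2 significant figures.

13 knots

Coriolis parameter at 67°S:
f = 2Ω sin φ = 2 × 7.29×10⁻⁵ × sin 67° = 1.34×10⁻⁴ s⁻¹
Height gradient: |∂Z/∂n| = 60 m / 665000 m = 9.02×10⁻⁵
On a pressure surface, geostrophic balance gives V_g = (g/f)|∂Z/∂n|:
V_g = 9.81 × 9.02×10⁻⁵ / 1.34×10⁻⁴ = 6.60 m/s
Converting: 6.60 m/s × 1.944 = 13 knots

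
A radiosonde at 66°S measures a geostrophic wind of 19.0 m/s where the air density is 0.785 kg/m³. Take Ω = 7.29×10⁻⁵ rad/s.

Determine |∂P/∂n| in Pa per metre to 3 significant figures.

1.99×10⁻³ Pa/m

Coriolis parameter at 66°S:
f = 2Ω sin φ = 2 × 7.29×10⁻⁵ × sin 66° = 1.33×10⁻⁴ s⁻¹
Geostrophic balance rearranged: |∂P/∂n| = f ρ V_g
|∂P/∂n| = 1.33×10⁻⁴ × 0.785 × 19.0 = 1.99×10⁻³ Pa/m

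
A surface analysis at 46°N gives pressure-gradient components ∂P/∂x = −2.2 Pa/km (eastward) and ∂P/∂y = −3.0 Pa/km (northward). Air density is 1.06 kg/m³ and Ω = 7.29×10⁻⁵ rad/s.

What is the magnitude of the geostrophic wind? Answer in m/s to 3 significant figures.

33.5 m/s

Coriolis parameter at 46°N:
f = 2Ω sin φ = 2 × 7.29×10⁻⁵ × sin 46° = 1.05×10⁻⁴ s⁻¹
Component geostrophic relations (x east, y north):
u_g = −(1/(fρ)) ∂P/∂y,  v_g = (1/(fρ)) ∂P/∂x
u_g = −(−3.0×10⁻³)/(1.05×10⁻⁴ × 1.06) = 27.0 m/s;  v_g = (−2.2×10⁻³)/(1.05×10⁻⁴ × 1.06) = −19.8 m/s
|V_g| = √(u_g² + v_g²) = 33.5 m/s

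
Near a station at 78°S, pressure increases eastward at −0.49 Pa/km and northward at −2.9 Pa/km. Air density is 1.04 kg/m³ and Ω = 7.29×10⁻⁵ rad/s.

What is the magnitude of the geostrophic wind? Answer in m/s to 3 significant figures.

Coriolis parameter at 78°S:
f = 2Ω sin φ = 2 × 7.29×10⁻⁵ × sin 78° = 1.43×10⁻⁴ s⁻¹
In the Southern Hemisphere f is negative: f = −1.43×10⁻⁴ s⁻¹.
Component geostrophic relations (x east, y north):
u_g = −(1/(fρ)) ∂P/∂y,  v_g = (1/(fρ)) ∂P/∂x
u_g = −(−2.9×10⁻³)/(−1.43×10⁻⁴ × 1.04) = −19.6 m/s;  v_g = (−0.49×10⁻³)/(−1.43×10⁻⁴ × 1.04) = 3.30 m/s
|V_g| = √(u_g² + v_g²) = 19.8 m/s

19.8 m/s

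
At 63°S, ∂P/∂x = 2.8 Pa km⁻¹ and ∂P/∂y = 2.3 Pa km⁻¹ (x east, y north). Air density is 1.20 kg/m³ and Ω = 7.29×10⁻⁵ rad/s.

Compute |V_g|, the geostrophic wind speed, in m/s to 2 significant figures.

23 m/s

Coriolis parameter at 63°S:
f = 2Ω sin φ = 2 × 7.29×10⁻⁵ × sin 63° = 1.30×10⁻⁴ s⁻¹
In the Southern Hemisphere f is negative: f = −1.30×10⁻⁴ s⁻¹.
Component geostrophic relations (x east, y north):
u_g = −(1/(fρ)) ∂P/∂y,  v_g = (1/(fρ)) ∂P/∂x
u_g = −(2.3×10⁻³)/(−1.30×10⁻⁴ × 1.20) = 14.8 m/s;  v_g = (2.8×10⁻³)/(−1.30×10⁻⁴ × 1.20) = −18.0 m/s
|V_g| = √(u_g² + v_g²) = 23.2 m/s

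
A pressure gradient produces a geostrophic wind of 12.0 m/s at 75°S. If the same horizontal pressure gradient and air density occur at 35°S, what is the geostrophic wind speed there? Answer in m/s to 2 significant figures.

20 m/s

With the same pressure gradient and density, V_g ∝ 1/f ∝ 1/sin φ.
V₂ = V₁ · sin φ₁ / sin φ₂ = 12.0 × sin 75° / sin 35°
V₂ = 12.0 × 0.9659/0.5736 = 20 m/s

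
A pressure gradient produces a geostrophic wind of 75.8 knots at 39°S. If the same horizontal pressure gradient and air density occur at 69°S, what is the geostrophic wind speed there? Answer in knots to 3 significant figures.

With the same pressure gradient and density, V_g ∝ 1/f ∝ 1/sin φ.
V₂ = V₁ · sin φ₁ / sin φ₂ = 75.8 × sin 39° / sin 69°
V₂ = 75.8 × 0.6293/0.9336 = 51.1 knots

51.1 knots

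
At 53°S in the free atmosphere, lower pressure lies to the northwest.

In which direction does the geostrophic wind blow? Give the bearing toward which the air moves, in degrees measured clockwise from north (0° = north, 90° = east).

225°

The pressure-gradient force points toward the northwest (bearing 315°).
Geostrophic balance: in the Southern Hemisphere the Coriolis force deflects motion to the left, so the geostrophic wind blows 90° to the left of the pressure-gradient force (low pressure on the right).
Rotating 315° by 90° counterclockwise gives 225° — the wind blows toward the southwest.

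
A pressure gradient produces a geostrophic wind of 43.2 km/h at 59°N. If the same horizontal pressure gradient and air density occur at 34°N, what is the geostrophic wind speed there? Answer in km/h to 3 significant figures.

With the same pressure gradient and density, V_g ∝ 1/f ∝ 1/sin φ.
V₂ = V₁ · sin φ₁ / sin φ₂ = 43.2 × sin 59° / sin 34°
V₂ = 43.2 × 0.8572/0.5592 = 66.2 km/h

66.2 km/h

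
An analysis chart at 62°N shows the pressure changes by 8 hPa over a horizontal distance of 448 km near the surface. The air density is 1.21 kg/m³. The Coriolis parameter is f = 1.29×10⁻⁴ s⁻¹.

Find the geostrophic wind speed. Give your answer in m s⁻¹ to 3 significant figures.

11.4 m s⁻¹

Pressure gradient: |∂P/∂n| = 800 Pa / 448000 m = 1.79×10⁻³ Pa/m
Geostrophic balance (pressure-gradient force = Coriolis force):
V_g = (1/(fρ)) |∂P/∂n| = 1.79×10⁻³ / (1.29×10⁻⁴ × 1.21) = 11.4 m/s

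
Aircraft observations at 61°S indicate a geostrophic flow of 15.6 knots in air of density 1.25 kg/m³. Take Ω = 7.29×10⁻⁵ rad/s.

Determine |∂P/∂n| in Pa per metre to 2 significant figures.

Coriolis parameter at 61°S:
f = 2Ω sin φ = 2 × 7.29×10⁻⁵ × sin 61° = 1.28×10⁻⁴ s⁻¹
Wind speed in SI: 15.6 knots = 8.03 m/s
Geostrophic balance rearranged: |∂P/∂n| = f ρ V_g
|∂P/∂n| = 1.28×10⁻⁴ × 1.25 × 8.03 = 1.28×10⁻³ Pa/m

1.3×10⁻³ Pa/m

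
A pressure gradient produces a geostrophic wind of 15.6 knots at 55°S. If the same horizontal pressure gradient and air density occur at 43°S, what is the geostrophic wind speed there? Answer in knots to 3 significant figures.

18.7 knots

With the same pressure gradient and density, V_g ∝ 1/f ∝ 1/sin φ.
V₂ = V₁ · sin φ₁ / sin φ₂ = 15.6 × sin 55° / sin 43°
V₂ = 15.6 × 0.8192/0.6820 = 18.7 knots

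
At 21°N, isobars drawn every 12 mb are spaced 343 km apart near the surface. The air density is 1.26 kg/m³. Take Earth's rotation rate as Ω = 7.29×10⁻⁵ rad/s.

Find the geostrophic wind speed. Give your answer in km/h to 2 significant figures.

190 km/h

Coriolis parameter at 21°N:
f = 2Ω sin φ = 2 × 7.29×10⁻⁵ × sin 21° = 5.23×10⁻⁵ s⁻¹
Pressure gradient: |∂P/∂n| = 1200 Pa / 343000 m = 3.50×10⁻³ Pa/m
Geostrophic balance (pressure-gradient force = Coriolis force):
V_g = (1/(fρ)) |∂P/∂n| = 3.50×10⁻³ / (5.23×10⁻⁵ × 1.26) = 53.1 m/s
Converting: 53.1 m/s × 3.6 = 190 km/h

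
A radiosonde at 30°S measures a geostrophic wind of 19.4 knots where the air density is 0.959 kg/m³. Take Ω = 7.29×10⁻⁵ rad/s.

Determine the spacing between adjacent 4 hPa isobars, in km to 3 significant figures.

Coriolis parameter at 30°S:
f = 2Ω sin φ = 2 × 7.29×10⁻⁵ × sin 30° = 7.29×10⁻⁵ s⁻¹
Wind speed in SI: 19.4 knots = 9.98 m/s
Geostrophic balance rearranged: |∂P/∂n| = f ρ V_g
|∂P/∂n| = 7.29×10⁻⁵ × 0.959 × 9.98 = 6.98×10⁻⁴ Pa/m
Isobar spacing: Δn = ΔP/|∂P/∂n| = 400 Pa / 6.98×10⁻⁴ Pa/m = 573290 m ≈ 573 km

573 km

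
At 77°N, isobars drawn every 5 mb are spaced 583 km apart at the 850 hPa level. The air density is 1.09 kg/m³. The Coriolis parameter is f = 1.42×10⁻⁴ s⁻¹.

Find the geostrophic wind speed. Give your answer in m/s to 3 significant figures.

5.54 m/s

Pressure gradient: |∂P/∂n| = 500 Pa / 583000 m = 8.58×10⁻⁴ Pa/m
Geostrophic balance (pressure-gradient force = Coriolis force):
V_g = (1/(fρ)) |∂P/∂n| = 8.58×10⁻⁴ / (1.42×10⁻⁴ × 1.09) = 5.54 m/s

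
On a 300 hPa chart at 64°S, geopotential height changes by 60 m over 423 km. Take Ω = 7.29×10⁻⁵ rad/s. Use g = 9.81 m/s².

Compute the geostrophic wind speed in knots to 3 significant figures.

Coriolis parameter at 64°S:
f = 2Ω sin φ = 2 × 7.29×10⁻⁵ × sin 64° = 1.31×10⁻⁴ s⁻¹
Height gradient: |∂Z/∂n| = 60 m / 423000 m = 1.42×10⁻⁴
On a pressure surface, geostrophic balance gives V_g = (g/f)|∂Z/∂n|:
V_g = 9.81 × 1.42×10⁻⁴ / 1.31×10⁻⁴ = 10.6 m/s
Converting: 10.6 m/s × 1.944 = 20.6 knots

20.6 knots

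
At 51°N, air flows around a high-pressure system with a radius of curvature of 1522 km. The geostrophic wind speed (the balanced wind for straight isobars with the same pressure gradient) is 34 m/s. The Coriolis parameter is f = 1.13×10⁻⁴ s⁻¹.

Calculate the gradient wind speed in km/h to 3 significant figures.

168 km/h

Around a high, pressure-gradient force acts outward with centrifugal, so Coriolis balances both:
fV = (1/ρ)|∂P/∂n| + V²/R  →  V² − fR·V + fR·V_g = 0
With fR = 1.13×10⁻⁴ × 1522×10³ m = 172 m/s:
V = [fR − √((fR)² − 4 fR V_g)]/2 = [172 − √(172² − 4×172×34)]/2 = 46.7 m/s
Supergeostrophic (V > V_g = 34 m/s), as expected around a high.
Converting: 46.7 m/s × 3.6 = 168 km/h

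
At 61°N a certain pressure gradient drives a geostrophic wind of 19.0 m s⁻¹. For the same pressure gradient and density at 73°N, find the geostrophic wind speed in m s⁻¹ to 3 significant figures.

With the same pressure gradient and density, V_g ∝ 1/f ∝ 1/sin φ.
V₂ = V₁ · sin φ₁ / sin φ₂ = 19.0 × sin 61° / sin 73°
V₂ = 19.0 × 0.8746/0.9563 = 17.4 m s⁻¹

17.4 m s⁻¹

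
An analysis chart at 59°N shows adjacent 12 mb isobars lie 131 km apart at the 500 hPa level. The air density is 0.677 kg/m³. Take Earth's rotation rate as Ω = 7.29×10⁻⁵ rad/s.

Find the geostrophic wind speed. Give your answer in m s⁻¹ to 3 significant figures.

Coriolis parameter at 59°N:
f = 2Ω sin φ = 2 × 7.29×10⁻⁵ × sin 59° = 1.25×10⁻⁴ s⁻¹
Pressure gradient: |∂P/∂n| = 1200 Pa / 131000 m = 9.16×10⁻³ Pa/m
Geostrophic balance (pressure-gradient force = Coriolis force):
V_g = (1/(fρ)) |∂P/∂n| = 9.16×10⁻³ / (1.25×10⁻⁴ × 0.677) = 108 m/s

108 m s⁻¹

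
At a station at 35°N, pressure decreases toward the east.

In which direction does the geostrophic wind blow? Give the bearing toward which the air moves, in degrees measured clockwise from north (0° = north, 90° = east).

180°

The pressure-gradient force points toward the east (bearing 090°).
Geostrophic balance: in the Northern Hemisphere the Coriolis force deflects motion to the right, so the geostrophic wind blows 90° to the right of the pressure-gradient force (low pressure on the left).
Rotating 090° by 90° clockwise gives 180° — the wind blows toward the south.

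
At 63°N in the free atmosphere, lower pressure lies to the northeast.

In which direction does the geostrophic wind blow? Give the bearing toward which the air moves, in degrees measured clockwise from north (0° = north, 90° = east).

135°

The pressure-gradient force points toward the northeast (bearing 045°).
Geostrophic balance: in the Northern Hemisphere the Coriolis force deflects motion to the right, so the geostrophic wind blows 90° to the right of the pressure-gradient force (low pressure on the left).
Rotating 045° by 90° clockwise gives 135° — the wind blows toward the southeast.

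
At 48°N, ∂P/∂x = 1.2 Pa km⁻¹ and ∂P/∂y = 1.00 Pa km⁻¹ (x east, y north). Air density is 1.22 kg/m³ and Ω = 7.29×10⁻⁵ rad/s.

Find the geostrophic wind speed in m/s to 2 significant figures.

Coriolis parameter at 48°N:
f = 2Ω sin φ = 2 × 7.29×10⁻⁵ × sin 48° = 1.08×10⁻⁴ s⁻¹
Component geostrophic relations (x east, y north):
u_g = −(1/(fρ)) ∂P/∂y,  v_g = (1/(fρ)) ∂P/∂x
u_g = −(1.00×10⁻³)/(1.08×10⁻⁴ × 1.22) = −7.57 m/s;  v_g = (1.2×10⁻³)/(1.08×10⁻⁴ × 1.22) = 9.08 m/s
|V_g| = √(u_g² + v_g²) = 11.8 m/s

12 m/s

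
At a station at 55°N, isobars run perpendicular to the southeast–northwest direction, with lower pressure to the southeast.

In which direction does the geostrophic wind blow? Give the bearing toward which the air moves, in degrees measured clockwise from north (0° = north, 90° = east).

225°

The pressure-gradient force points toward the southeast (bearing 135°).
Geostrophic balance: in the Northern Hemisphere the Coriolis force deflects motion to the right, so the geostrophic wind blows 90° to the right of the pressure-gradient force (low pressure on the left).
Rotating 135° by 90° clockwise gives 225° — the wind blows toward the southwest.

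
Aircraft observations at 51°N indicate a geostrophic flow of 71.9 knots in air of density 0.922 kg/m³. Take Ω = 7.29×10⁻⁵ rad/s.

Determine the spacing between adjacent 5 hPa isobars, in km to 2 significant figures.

130 km

Coriolis parameter at 51°N:
f = 2Ω sin φ = 2 × 7.29×10⁻⁵ × sin 51° = 1.13×10⁻⁴ s⁻¹
Wind speed in SI: 71.9 knots = 37.0 m/s
Geostrophic balance rearranged: |∂P/∂n| = f ρ V_g
|∂P/∂n| = 1.13×10⁻⁴ × 0.922 × 37.0 = 3.86×10⁻³ Pa/m
Isobar spacing: Δn = ΔP/|∂P/∂n| = 500 Pa / 3.86×10⁻³ Pa/m = 129393 m ≈ 130 km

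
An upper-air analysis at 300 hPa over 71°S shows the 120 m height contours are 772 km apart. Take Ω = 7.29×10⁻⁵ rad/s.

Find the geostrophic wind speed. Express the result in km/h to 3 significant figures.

Coriolis parameter at 71°S:
f = 2Ω sin φ = 2 × 7.29×10⁻⁵ × sin 71° = 1.38×10⁻⁴ s⁻¹
Height gradient: |∂Z/∂n| = 120 m / 772000 m = 1.55×10⁻⁴
On a pressure surface, geostrophic balance gives V_g = (g/f)|∂Z/∂n|:
V_g = 9.81 × 1.55×10⁻⁴ / 1.38×10⁻⁴ = 11.1 m/s
Converting: 11.1 m/s × 3.6 = 39.8 km/h

39.8 km/h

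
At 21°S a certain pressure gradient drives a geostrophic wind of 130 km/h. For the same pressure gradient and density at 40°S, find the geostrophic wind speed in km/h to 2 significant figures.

72 km/h

With the same pressure gradient and density, V_g ∝ 1/f ∝ 1/sin φ.
V₂ = V₁ · sin φ₁ / sin φ₂ = 130 × sin 21° / sin 40°
V₂ = 130 × 0.3584/0.6428 = 72 km/h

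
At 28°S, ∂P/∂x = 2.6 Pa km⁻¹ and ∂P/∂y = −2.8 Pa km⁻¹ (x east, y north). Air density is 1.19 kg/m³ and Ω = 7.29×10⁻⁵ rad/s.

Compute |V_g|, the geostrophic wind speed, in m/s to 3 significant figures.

Coriolis parameter at 28°S:
f = 2Ω sin φ = 2 × 7.29×10⁻⁵ × sin 28° = 6.84×10⁻⁵ s⁻¹
In the Southern Hemisphere f is negative: f = −6.84×10⁻⁵ s⁻¹.
Component geostrophic relations (x east, y north):
u_g = −(1/(fρ)) ∂P/∂y,  v_g = (1/(fρ)) ∂P/∂x
u_g = −(−2.8×10⁻³)/(−6.84×10⁻⁵ × 1.19) = −34.4 m/s;  v_g = (2.6×10⁻³)/(−6.84×10⁻⁵ × 1.19) = −31.9 m/s
|V_g| = √(u_g² + v_g²) = 46.9 m/s

46.9 m/s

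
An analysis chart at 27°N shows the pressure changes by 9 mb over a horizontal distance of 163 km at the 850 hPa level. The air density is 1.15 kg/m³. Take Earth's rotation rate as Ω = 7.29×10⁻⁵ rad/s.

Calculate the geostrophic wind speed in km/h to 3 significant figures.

Coriolis parameter at 27°N:
f = 2Ω sin φ = 2 × 7.29×10⁻⁵ × sin 27° = 6.62×10⁻⁵ s⁻¹
Pressure gradient: |∂P/∂n| = 900 Pa / 163000 m = 5.52×10⁻³ Pa/m
Geostrophic balance (pressure-gradient force = Coriolis force):
V_g = (1/(fρ)) |∂P/∂n| = 5.52×10⁻³ / (6.62×10⁻⁵ × 1.15) = 72.5 m/s
Converting: 72.5 m/s × 3.6 = 261 km/h

261 km/h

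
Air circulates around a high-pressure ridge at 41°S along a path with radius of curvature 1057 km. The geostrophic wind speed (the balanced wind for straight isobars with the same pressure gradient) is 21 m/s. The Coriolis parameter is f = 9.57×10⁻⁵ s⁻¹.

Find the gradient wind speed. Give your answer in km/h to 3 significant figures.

107 km/h

Around a high, pressure-gradient force acts outward with centrifugal, so Coriolis balances both:
fV = (1/ρ)|∂P/∂n| + V²/R  →  V² − fR·V + fR·V_g = 0
With fR = 9.57×10⁻⁵ × 1057×10³ m = 101 m/s:
V = [fR − √((fR)² − 4 fR V_g)]/2 = [101 − √(101² − 4×101×21)]/2 = 29.7 m/s
Supergeostrophic (V > V_g = 21 m/s), as expected around a high.
Converting: 29.7 m/s × 3.6 = 107 km/h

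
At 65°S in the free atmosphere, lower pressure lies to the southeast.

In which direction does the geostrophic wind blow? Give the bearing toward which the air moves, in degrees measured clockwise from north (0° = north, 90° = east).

045°

The pressure-gradient force points toward the southeast (bearing 135°).
Geostrophic balance: in the Southern Hemisphere the Coriolis force deflects motion to the left, so the geostrophic wind blows 90° to the left of the pressure-gradient force (low pressure on the right).
Rotating 135° by 90° counterclockwise gives 045° — the wind blows toward the northeast.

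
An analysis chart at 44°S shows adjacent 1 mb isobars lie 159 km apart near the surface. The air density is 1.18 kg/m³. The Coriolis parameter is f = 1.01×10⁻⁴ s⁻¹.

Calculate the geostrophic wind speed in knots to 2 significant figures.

Pressure gradient: |∂P/∂n| = 100 Pa / 159000 m = 6.29×10⁻⁴ Pa/m
Geostrophic balance (pressure-gradient force = Coriolis force):
V_g = (1/(fρ)) |∂P/∂n| = 6.29×10⁻⁴ / (1.01×10⁻⁴ × 1.18) = 5.28 m/s
Converting: 5.28 m/s × 1.944 = 10 knots

10 knots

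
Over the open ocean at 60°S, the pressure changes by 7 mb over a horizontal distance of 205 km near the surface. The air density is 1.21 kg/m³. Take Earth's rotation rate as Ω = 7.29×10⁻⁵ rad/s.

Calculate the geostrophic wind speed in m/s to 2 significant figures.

Coriolis parameter at 60°S:
f = 2Ω sin φ = 2 × 7.29×10⁻⁵ × sin 60° = 1.26×10⁻⁴ s⁻¹
Pressure gradient: |∂P/∂n| = 700 Pa / 205000 m = 3.41×10⁻³ Pa/m
Geostrophic balance (pressure-gradient force = Coriolis force):
V_g = (1/(fρ)) |∂P/∂n| = 3.41×10⁻³ / (1.26×10⁻⁴ × 1.21) = 22.3 m/s

22 m/s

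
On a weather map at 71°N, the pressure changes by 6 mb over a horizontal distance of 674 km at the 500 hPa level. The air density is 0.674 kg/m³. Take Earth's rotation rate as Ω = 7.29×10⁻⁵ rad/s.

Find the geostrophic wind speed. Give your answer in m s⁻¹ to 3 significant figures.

9.58 m s⁻¹

Coriolis parameter at 71°N:
f = 2Ω sin φ = 2 × 7.29×10⁻⁵ × sin 71° = 1.38×10⁻⁴ s⁻¹
Pressure gradient: |∂P/∂n| = 600 Pa / 674000 m = 8.90×10⁻⁴ Pa/m
Geostrophic balance (pressure-gradient force = Coriolis force):
V_g = (1/(fρ)) |∂P/∂n| = 8.90×10⁻⁴ / (1.38×10⁻⁴ × 0.674) = 9.58 m/s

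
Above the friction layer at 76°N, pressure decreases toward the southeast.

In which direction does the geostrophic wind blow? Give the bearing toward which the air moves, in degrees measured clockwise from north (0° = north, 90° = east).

The pressure-gradient force points toward the southeast (bearing 135°).
Geostrophic balance: in the Northern Hemisphere the Coriolis force deflects motion to the right, so the geostrophic wind blows 90° to the right of the pressure-gradient force (low pressure on the left).
Rotating 135° by 90° clockwise gives 225° — the wind blows toward the southwest.

225°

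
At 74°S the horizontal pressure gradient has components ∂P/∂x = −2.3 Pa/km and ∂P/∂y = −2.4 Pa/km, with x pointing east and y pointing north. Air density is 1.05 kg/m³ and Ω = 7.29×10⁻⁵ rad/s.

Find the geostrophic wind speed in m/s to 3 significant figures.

Coriolis parameter at 74°S:
f = 2Ω sin φ = 2 × 7.29×10⁻⁵ × sin 74° = 1.40×10⁻⁴ s⁻¹
In the Southern Hemisphere f is negative: f = −1.40×10⁻⁴ s⁻¹.
Component geostrophic relations (x east, y north):
u_g = −(1/(fρ)) ∂P/∂y,  v_g = (1/(fρ)) ∂P/∂x
u_g = −(−2.4×10⁻³)/(−1.40×10⁻⁴ × 1.05) = −16.3 m/s;  v_g = (−2.3×10⁻³)/(−1.40×10⁻⁴ × 1.05) = 15.6 m/s
|V_g| = √(u_g² + v_g²) = 22.6 m/s

22.6 m/s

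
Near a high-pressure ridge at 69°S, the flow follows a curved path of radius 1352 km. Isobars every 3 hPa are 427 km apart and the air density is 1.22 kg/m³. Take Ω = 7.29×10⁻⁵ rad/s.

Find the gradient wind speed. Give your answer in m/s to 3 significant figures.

4.33 m/s

Coriolis parameter at 69°S:
f = 2Ω sin φ = 2 × 7.29×10⁻⁵ × sin 69° = 1.36×10⁻⁴ s⁻¹
Pressure gradient: |∂P/∂n| = 300 Pa / 427000 m = 7.03×10⁻⁴ Pa/m
Geostrophic speed: V_g = |∂P/∂n|/(fρ) = 7.03×10⁻⁴/(1.36×10⁻⁴ × 1.22) = 4.23 m/s
Around a high, pressure-gradient force acts outward with centrifugal, so Coriolis balances both:
fV = (1/ρ)|∂P/∂n| + V²/R  →  V² − fR·V + fR·V_g = 0
With fR = 1.36×10⁻⁴ × 1352×10³ m = 184 m/s:
V = [fR − √((fR)² − 4 fR V_g)]/2 = [184 − √(184² − 4×184×4.23)]/2 = 4.33 m/s
Supergeostrophic (V > V_g = 4.23 m/s), as expected around a high.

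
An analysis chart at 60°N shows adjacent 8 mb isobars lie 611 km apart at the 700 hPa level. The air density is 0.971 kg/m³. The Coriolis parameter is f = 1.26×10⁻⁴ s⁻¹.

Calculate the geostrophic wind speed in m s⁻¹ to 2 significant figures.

Pressure gradient: |∂P/∂n| = 800 Pa / 611000 m = 1.31×10⁻³ Pa/m
Geostrophic balance (pressure-gradient force = Coriolis force):
V_g = (1/(fρ)) |∂P/∂n| = 1.31×10⁻³ / (1.26×10⁻⁴ × 0.971) = 10.7 m/s

11 m s⁻¹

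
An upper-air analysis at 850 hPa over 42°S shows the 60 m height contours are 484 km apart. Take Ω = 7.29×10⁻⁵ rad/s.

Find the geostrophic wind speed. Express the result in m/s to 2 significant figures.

Coriolis parameter at 42°S:
f = 2Ω sin φ = 2 × 7.29×10⁻⁵ × sin 42° = 9.76×10⁻⁵ s⁻¹
Height gradient: |∂Z/∂n| = 60 m / 484000 m = 1.24×10⁻⁴
On a pressure surface, geostrophic balance gives V_g = (g/f)|∂Z/∂n|:
V_g = 9.81 × 1.24×10⁻⁴ / 9.76×10⁻⁵ = 12.5 m/s

12 m/s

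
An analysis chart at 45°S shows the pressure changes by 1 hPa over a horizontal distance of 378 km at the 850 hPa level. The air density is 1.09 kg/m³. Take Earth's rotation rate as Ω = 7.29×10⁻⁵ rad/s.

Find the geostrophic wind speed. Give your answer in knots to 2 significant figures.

4.6 knots

Coriolis parameter at 45°S:
f = 2Ω sin φ = 2 × 7.29×10⁻⁵ × sin 45° = 1.03×10⁻⁴ s⁻¹
Pressure gradient: |∂P/∂n| = 100 Pa / 378000 m = 2.65×10⁻⁴ Pa/m
Geostrophic balance (pressure-gradient force = Coriolis force):
V_g = (1/(fρ)) |∂P/∂n| = 2.65×10⁻⁴ / (1.03×10⁻⁴ × 1.09) = 2.35 m/s
Converting: 2.35 m/s × 1.944 = 4.6 knots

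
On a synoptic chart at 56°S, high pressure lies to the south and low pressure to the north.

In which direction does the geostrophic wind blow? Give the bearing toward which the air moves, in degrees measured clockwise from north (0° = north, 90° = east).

The pressure-gradient force points toward the north (bearing 000°).
Geostrophic balance: in the Southern Hemisphere the Coriolis force deflects motion to the left, so the geostrophic wind blows 90° to the left of the pressure-gradient force (low pressure on the right).
Rotating 000° by 90° counterclockwise gives 270° — the wind blows toward the west.

270°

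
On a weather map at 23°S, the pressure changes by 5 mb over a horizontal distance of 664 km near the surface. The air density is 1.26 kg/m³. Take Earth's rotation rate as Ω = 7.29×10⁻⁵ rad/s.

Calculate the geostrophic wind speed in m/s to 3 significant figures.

Coriolis parameter at 23°S:
f = 2Ω sin φ = 2 × 7.29×10⁻⁵ × sin 23° = 5.70×10⁻⁵ s⁻¹
Pressure gradient: |∂P/∂n| = 500 Pa / 664000 m = 7.53×10⁻⁴ Pa/m
Geostrophic balance (pressure-gradient force = Coriolis force):
V_g = (1/(fρ)) |∂P/∂n| = 7.53×10⁻⁴ / (5.70×10⁻⁵ × 1.26) = 10.5 m/s

10.5 m/s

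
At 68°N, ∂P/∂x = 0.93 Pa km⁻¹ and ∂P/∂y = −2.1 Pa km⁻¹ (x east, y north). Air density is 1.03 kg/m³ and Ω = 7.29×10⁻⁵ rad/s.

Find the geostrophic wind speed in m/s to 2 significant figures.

Coriolis parameter at 68°N:
f = 2Ω sin φ = 2 × 7.29×10⁻⁵ × sin 68° = 1.35×10⁻⁴ s⁻¹
Component geostrophic relations (x east, y north):
u_g = −(1/(fρ)) ∂P/∂y,  v_g = (1/(fρ)) ∂P/∂x
u_g = −(−2.1×10⁻³)/(1.35×10⁻⁴ × 1.03) = 15.1 m/s;  v_g = (0.93×10⁻³)/(1.35×10⁻⁴ × 1.03) = 6.68 m/s
|V_g| = √(u_g² + v_g²) = 16.5 m/s

16 m/s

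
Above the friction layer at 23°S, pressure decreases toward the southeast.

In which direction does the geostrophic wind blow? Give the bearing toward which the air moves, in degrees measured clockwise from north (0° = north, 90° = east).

The pressure-gradient force points toward the southeast (bearing 135°).
Geostrophic balance: in the Southern Hemisphere the Coriolis force deflects motion to the left, so the geostrophic wind blows 90° to the left of the pressure-gradient force (low pressure on the right).
Rotating 135° by 90° counterclockwise gives 045° — the wind blows toward the northeast.

045°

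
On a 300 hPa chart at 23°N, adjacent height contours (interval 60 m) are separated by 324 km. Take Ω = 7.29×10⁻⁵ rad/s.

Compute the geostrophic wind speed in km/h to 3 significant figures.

115 km/h

Coriolis parameter at 23°N:
f = 2Ω sin φ = 2 × 7.29×10⁻⁵ × sin 23° = 5.70×10⁻⁵ s⁻¹
Height gradient: |∂Z/∂n| = 60 m / 324000 m = 1.85×10⁻⁴
On a pressure surface, geostrophic balance gives V_g = (g/f)|∂Z/∂n|:
V_g = 9.81 × 1.85×10⁻⁴ / 5.70×10⁻⁵ = 31.9 m/s
Converting: 31.9 m/s × 3.6 = 115 km/h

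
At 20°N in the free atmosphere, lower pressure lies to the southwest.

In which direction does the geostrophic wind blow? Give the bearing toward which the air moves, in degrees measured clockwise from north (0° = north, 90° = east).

The pressure-gradient force points toward the southwest (bearing 225°).
Geostrophic balance: in the Northern Hemisphere the Coriolis force deflects motion to the right, so the geostrophic wind blows 90° to the right of the pressure-gradient force (low pressure on the left).
Rotating 225° by 90° clockwise gives 315° — the wind blows toward the northwest.

315°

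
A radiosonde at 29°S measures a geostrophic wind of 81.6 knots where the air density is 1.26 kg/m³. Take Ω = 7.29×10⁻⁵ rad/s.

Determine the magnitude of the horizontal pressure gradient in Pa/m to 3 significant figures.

Coriolis parameter at 29°S:
f = 2Ω sin φ = 2 × 7.29×10⁻⁵ × sin 29° = 7.07×10⁻⁵ s⁻¹
Wind speed in SI: 81.6 knots = 42.0 m/s
Geostrophic balance rearranged: |∂P/∂n| = f ρ V_g
|∂P/∂n| = 7.07×10⁻⁵ × 1.26 × 42.0 = 3.74×10⁻³ Pa/m

3.74×10⁻³ Pa/m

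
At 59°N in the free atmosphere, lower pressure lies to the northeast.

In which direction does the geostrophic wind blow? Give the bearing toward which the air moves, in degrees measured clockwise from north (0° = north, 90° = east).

135°

The pressure-gradient force points toward the northeast (bearing 045°).
Geostrophic balance: in the Northern Hemisphere the Coriolis force deflects motion to the right, so the geostrophic wind blows 90° to the right of the pressure-gradient force (low pressure on the left).
Rotating 045° by 90° clockwise gives 135° — the wind blows toward the southeast.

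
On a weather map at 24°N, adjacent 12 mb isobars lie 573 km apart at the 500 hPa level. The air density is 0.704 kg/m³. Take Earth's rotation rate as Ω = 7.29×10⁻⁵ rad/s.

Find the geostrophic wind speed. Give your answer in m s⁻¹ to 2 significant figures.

50 m s⁻¹

Coriolis parameter at 24°N:
f = 2Ω sin φ = 2 × 7.29×10⁻⁵ × sin 24° = 5.93×10⁻⁵ s⁻¹
Pressure gradient: |∂P/∂n| = 1200 Pa / 573000 m = 2.09×10⁻³ Pa/m
Geostrophic balance (pressure-gradient force = Coriolis force):
V_g = (1/(fρ)) |∂P/∂n| = 2.09×10⁻³ / (5.93×10⁻⁵ × 0.704) = 50.2 m/s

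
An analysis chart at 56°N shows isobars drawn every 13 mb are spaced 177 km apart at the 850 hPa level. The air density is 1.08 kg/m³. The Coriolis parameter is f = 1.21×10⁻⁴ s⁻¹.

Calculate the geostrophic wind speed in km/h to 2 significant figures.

200 km/h

Pressure gradient: |∂P/∂n| = 1300 Pa / 177000 m = 7.34×10⁻³ Pa/m
Geostrophic balance (pressure-gradient force = Coriolis force):
V_g = (1/(fρ)) |∂P/∂n| = 7.34×10⁻³ / (1.21×10⁻⁴ × 1.08) = 56.2 m/s
Converting: 56.2 m/s × 3.6 = 200 km/h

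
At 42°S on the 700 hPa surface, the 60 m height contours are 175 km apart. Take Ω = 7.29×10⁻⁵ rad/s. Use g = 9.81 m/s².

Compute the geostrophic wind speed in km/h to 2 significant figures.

120 km/h

Coriolis parameter at 42°S:
f = 2Ω sin φ = 2 × 7.29×10⁻⁵ × sin 42° = 9.76×10⁻⁵ s⁻¹
Height gradient: |∂Z/∂n| = 60 m / 175000 m = 3.43×10⁻⁴
On a pressure surface, geostrophic balance gives V_g = (g/f)|∂Z/∂n|:
V_g = 9.81 × 3.43×10⁻⁴ / 9.76×10⁻⁵ = 34.5 m/s
Converting: 34.5 m/s × 3.6 = 120 km/h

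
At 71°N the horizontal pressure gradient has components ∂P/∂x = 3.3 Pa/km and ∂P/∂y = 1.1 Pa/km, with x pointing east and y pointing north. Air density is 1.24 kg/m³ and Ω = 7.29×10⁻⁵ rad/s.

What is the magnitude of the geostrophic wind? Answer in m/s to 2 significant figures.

20 m/s

Coriolis parameter at 71°N:
f = 2Ω sin φ = 2 × 7.29×10⁻⁵ × sin 71° = 1.38×10⁻⁴ s⁻¹
Component geostrophic relations (x east, y north):
u_g = −(1/(fρ)) ∂P/∂y,  v_g = (1/(fρ)) ∂P/∂x
u_g = −(1.1×10⁻³)/(1.38×10⁻⁴ × 1.24) = −6.43 m/s;  v_g = (3.3×10⁻³)/(1.38×10⁻⁴ × 1.24) = 19.3 m/s
|V_g| = √(u_g² + v_g²) = 20.3 m/s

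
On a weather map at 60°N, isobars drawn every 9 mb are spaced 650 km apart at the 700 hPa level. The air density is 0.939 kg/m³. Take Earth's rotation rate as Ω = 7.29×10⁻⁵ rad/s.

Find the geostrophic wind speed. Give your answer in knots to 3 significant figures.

Coriolis parameter at 60°N:
f = 2Ω sin φ = 2 × 7.29×10⁻⁵ × sin 60° = 1.26×10⁻⁴ s⁻¹
Pressure gradient: |∂P/∂n| = 900 Pa / 650000 m = 1.38×10⁻³ Pa/m
Geostrophic balance (pressure-gradient force = Coriolis force):
V_g = (1/(fρ)) |∂P/∂n| = 1.38×10⁻³ / (1.26×10⁻⁴ × 0.939) = 11.7 m/s
Converting: 11.7 m/s × 1.944 = 22.7 knots

22.7 knots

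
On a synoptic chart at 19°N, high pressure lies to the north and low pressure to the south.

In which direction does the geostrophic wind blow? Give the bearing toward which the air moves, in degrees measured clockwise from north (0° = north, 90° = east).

The pressure-gradient force points toward the south (bearing 180°).
Geostrophic balance: in the Northern Hemisphere the Coriolis force deflects motion to the right, so the geostrophic wind blows 90° to the right of the pressure-gradient force (low pressure on the left).
Rotating 180° by 90° clockwise gives 270° — the wind blows toward the west.

270°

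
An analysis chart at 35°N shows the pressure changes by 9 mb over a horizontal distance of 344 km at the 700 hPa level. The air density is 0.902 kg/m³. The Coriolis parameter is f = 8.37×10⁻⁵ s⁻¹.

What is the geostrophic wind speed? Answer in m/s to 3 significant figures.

Pressure gradient: |∂P/∂n| = 900 Pa / 344000 m = 2.62×10⁻³ Pa/m
Geostrophic balance (pressure-gradient force = Coriolis force):
V_g = (1/(fρ)) |∂P/∂n| = 2.62×10⁻³ / (8.37×10⁻⁵ × 0.902) = 34.7 m/s

34.7 m/s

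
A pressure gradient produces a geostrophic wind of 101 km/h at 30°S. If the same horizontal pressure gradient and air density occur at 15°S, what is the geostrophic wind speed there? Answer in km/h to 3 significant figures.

With the same pressure gradient and density, V_g ∝ 1/f ∝ 1/sin φ.
V₂ = V₁ · sin φ₁ / sin φ₂ = 101 × sin 30° / sin 15°
V₂ = 101 × 0.5000/0.2588 = 195 km/h

195 km/h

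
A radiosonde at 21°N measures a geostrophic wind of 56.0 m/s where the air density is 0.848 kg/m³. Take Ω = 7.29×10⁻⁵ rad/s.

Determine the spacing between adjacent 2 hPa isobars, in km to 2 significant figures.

81 km

Coriolis parameter at 21°N:
f = 2Ω sin φ = 2 × 7.29×10⁻⁵ × sin 21° = 5.23×10⁻⁵ s⁻¹
Geostrophic balance rearranged: |∂P/∂n| = f ρ V_g
|∂P/∂n| = 5.23×10⁻⁵ × 0.848 × 56.0 = 2.48×10⁻³ Pa/m
Isobar spacing: Δn = ΔP/|∂P/∂n| = 200 Pa / 2.48×10⁻³ Pa/m = 80605 m ≈ 81 km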